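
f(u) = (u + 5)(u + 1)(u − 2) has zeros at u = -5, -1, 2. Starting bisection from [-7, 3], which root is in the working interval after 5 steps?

midpoint -2: f = 12 > 0 → [-7, -2]
midpoint -4.5: f = 11.375 > 0 → [-7, -4.5]
midpoint -5.75: f = -27.609375 < 0 → [-5.75, -4.5]
midpoint -5.125: f = -3.6738 < 0 → [-5.125, -4.5]
midpoint -4.8125: f = 4.8699 > 0 → [-5.125, -4.8125]

-5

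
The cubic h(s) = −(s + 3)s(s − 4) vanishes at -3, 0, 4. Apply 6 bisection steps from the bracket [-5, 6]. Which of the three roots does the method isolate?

h(0.5) = 6.125 > 0, so the root lies in [0.5, 6]
h(3.25) = 15.234375 > 0, so the root lies in [3.25, 6]
h(4.625) = -22.041016 < 0, so the root lies in [3.25, 4.625]
h(3.9375) = 1.7073 > 0, so the root lies in [3.9375, 4.625]
h(4.28125) = -8.7674 < 0, so the root lies in [3.9375, 4.28125]
h(4.109375) = -3.1954 < 0, so the root lies in [3.9375, 4.109375]

4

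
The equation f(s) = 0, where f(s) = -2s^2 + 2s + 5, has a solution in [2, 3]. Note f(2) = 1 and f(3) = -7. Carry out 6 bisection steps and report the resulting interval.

s = 2.5 gives f = -2.5, negative; keep [2, 2.5]
s = 2.25 gives f = -0.625, negative; keep [2, 2.25]
s = 2.125 gives f = 0.21875, positive; keep [2.125, 2.25]
s = 2.1875 gives f = -0.1953, negative; keep [2.125, 2.1875]
s = 2.15625 gives f = 0.0137, positive; keep [2.15625, 2.1875]
s = 2.171875 gives f = -0.0903, negative; keep [2.15625, 2.171875]

[2.15625, 2.171875]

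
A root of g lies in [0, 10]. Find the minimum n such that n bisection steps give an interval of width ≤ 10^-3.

14

Width after n steps is 10/2^n. Need 2^n ≥ 10/10^-3 = 10000.
2^13 = 8192 < 10000 ≤ 2^14 = 16384, so n = 14.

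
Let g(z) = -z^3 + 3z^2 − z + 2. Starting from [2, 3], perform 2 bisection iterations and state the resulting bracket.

[2.75, 3]

z = 2.5 gives g = 2.625, positive; keep [2.5, 3]
z = 2.75 gives g = 1.140625, positive; keep [2.75, 3]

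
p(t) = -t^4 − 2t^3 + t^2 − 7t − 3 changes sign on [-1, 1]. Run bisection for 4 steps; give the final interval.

midpoint 0: p = -3 < 0 → [-1, 0]
midpoint -0.5: p = 0.9375 > 0 → [-0.5, 0]
midpoint -0.25: p = -1.160156 < 0 → [-0.5, -0.25]
midpoint -0.375: p = -0.1487 < 0 → [-0.5, -0.375]

[-0.5, -0.375]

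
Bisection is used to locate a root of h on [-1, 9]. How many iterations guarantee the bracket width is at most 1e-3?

14

Width after n steps is 10/2^n. Need 2^n ≥ 10/1e-3 = 10000.
2^13 = 8192 < 10000 ≤ 2^14 = 16384, so n = 14.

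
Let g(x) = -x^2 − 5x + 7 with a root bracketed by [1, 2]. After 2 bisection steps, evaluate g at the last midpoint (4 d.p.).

m = 1.5, g(m) = -2.75 (−); new bracket [1, 1.5]
m = 1.25, g(m) = -0.8125 (−); new bracket [1, 1.25]

-0.8125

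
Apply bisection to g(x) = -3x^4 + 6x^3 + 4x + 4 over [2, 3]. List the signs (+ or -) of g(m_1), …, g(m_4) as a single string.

-+-+

x = 2.5 gives g = -9.4375, negative; keep [2, 2.5]
x = 2.25 gives g = 4.457031, positive; keep [2.25, 2.5]
x = 2.375 gives g = -1.571045, negative; keep [2.25, 2.375]
x = 2.3125 gives g = 1.6564, positive; keep [2.3125, 2.375]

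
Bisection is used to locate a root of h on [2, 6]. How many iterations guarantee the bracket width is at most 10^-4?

Width after n steps is 4/2^n. Need 2^n ≥ 4/10^-4 = 40000.
2^15 = 32768 < 40000 ≤ 2^16 = 65536, so n = 16.

16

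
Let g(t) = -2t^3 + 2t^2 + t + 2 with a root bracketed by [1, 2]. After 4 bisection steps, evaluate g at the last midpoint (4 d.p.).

t = 1.5 gives g = 1.25, positive; keep [1.5, 2]
t = 1.75 gives g = -0.84375, negative; keep [1.5, 1.75]
t = 1.625 gives g = 0.324219, positive; keep [1.625, 1.75]
t = 1.6875 gives g = -0.228, negative; keep [1.625, 1.6875]

-0.2280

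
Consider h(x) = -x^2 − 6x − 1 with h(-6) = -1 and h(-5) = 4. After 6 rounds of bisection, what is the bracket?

[-5.84375, -5.828125]

h(-5.5) = 1.75 > 0, so the root lies in [-6, -5.5]
h(-5.75) = 0.4375 > 0, so the root lies in [-6, -5.75]
h(-5.875) = -0.265625 < 0, so the root lies in [-5.875, -5.75]
h(-5.8125) = 0.0898 > 0, so the root lies in [-5.875, -5.8125]
h(-5.84375) = -0.0869 < 0, so the root lies in [-5.84375, -5.8125]
h(-5.828125) = 0.0017 > 0, so the root lies in [-5.84375, -5.828125]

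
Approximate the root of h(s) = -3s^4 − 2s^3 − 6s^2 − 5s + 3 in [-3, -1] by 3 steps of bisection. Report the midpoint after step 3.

-1.25

s = -2 gives h = -43, negative; keep [-2, -1]
s = -1.5 gives h = -11.4375, negative; keep [-1.5, -1]
s = -1.25 gives h = -3.542969, negative; keep [-1.25, -1]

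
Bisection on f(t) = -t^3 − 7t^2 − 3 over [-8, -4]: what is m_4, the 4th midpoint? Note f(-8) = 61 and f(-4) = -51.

m = -6, f(m) = -39 (−); new bracket [-8, -6]
m = -7, f(m) = -3 (−); new bracket [-8, -7]
m = -7.5, f(m) = 25.125 (+); new bracket [-7.5, -7]
m = -7.25, f(m) = 10.1406 (+); new bracket [-7.25, -7]

-7.25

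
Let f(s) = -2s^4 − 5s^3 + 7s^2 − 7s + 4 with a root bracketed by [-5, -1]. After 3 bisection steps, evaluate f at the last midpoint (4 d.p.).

midpoint -3: f = 61 > 0 → [-5, -3]
midpoint -4: f = -48 < 0 → [-4, -3]
midpoint -3.5: f = 28.5 > 0 → [-4, -3.5]

28.5000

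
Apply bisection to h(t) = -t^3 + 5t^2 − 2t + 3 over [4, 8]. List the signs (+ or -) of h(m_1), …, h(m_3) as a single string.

--+

midpoint 6: h = -45 < 0 → [4, 6]
midpoint 5: h = -7 < 0 → [4, 5]
midpoint 4.5: h = 4.125 > 0 → [4.5, 5]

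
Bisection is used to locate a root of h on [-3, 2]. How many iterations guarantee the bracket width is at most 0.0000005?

24

Width after n steps is 5/2^n. Need 2^n ≥ 5/0.0000005 = 10000000.
2^23 = 8388608 < 10000000 ≤ 2^24 = 16777216, so n = 24.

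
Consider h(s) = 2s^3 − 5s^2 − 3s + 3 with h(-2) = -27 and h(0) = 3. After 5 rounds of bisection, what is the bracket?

[-0.9375, -0.875]

midpoint -1: h = -1 < 0 → [-1, 0]
midpoint -0.5: h = 3 > 0 → [-1, -0.5]
midpoint -0.75: h = 1.59375 > 0 → [-1, -0.75]
midpoint -0.875: h = 0.457 > 0 → [-1, -0.875]
midpoint -0.9375: h = -0.23 < 0 → [-0.9375, -0.875]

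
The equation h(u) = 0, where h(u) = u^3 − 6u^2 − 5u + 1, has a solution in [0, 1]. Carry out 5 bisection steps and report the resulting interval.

[0.15625, 0.1875]

u = 0.5 gives h = -2.875, negative; keep [0, 0.5]
u = 0.25 gives h = -0.609375, negative; keep [0, 0.25]
u = 0.125 gives h = 0.283203, positive; keep [0.125, 0.25]
u = 0.1875 gives h = -0.1418, negative; keep [0.125, 0.1875]
u = 0.15625 gives h = 0.0761, positive; keep [0.15625, 0.1875]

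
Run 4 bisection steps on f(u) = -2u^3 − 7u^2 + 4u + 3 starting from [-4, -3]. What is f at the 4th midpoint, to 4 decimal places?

0.8159

midpoint -3.5: f = -11 < 0 → [-4, -3.5]
midpoint -3.75: f = -4.96875 < 0 → [-4, -3.75]
midpoint -3.875: f = -1.238281 < 0 → [-4, -3.875]
midpoint -3.9375: f = 0.8159 > 0 → [-3.9375, -3.875]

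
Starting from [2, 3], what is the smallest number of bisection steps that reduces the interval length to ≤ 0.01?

Width after n steps is 1/2^n. Need 2^n ≥ 1/0.01 = 100.
2^6 = 64 < 100 ≤ 2^7 = 128, so n = 7.

7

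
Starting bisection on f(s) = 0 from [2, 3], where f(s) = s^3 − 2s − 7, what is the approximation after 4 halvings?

2.3125

f(2.5) = 3.625 > 0, so the root lies in [2, 2.5]
f(2.25) = -0.109375 < 0, so the root lies in [2.25, 2.5]
f(2.375) = 1.646484 > 0, so the root lies in [2.25, 2.375]
f(2.3125) = 0.7415 > 0, so the root lies in [2.25, 2.3125]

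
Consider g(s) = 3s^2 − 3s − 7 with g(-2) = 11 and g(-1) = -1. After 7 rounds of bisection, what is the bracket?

[-1.109375, -1.1015625]

g(-1.5) = 4.25 > 0, so the root lies in [-1.5, -1]
g(-1.25) = 1.4375 > 0, so the root lies in [-1.25, -1]
g(-1.125) = 0.171875 > 0, so the root lies in [-1.125, -1]
g(-1.0625) = -0.4258 < 0, so the root lies in [-1.125, -1.0625]
g(-1.09375) = -0.1299 < 0, so the root lies in [-1.125, -1.09375]
g(-1.109375) = 0.0203 > 0, so the root lies in [-1.109375, -1.09375]
g(-1.1015625) = -0.055 < 0, so the root lies in [-1.109375, -1.1015625]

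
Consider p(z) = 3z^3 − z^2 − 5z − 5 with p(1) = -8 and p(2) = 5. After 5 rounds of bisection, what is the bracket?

[1.78125, 1.8125]

m = 1.5, p(m) = -4.625 (−); new bracket [1.5, 2]
m = 1.75, p(m) = -0.734375 (−); new bracket [1.75, 2]
m = 1.875, p(m) = 1.884766 (+); new bracket [1.75, 1.875]
m = 1.8125, p(m) = 0.5154 (+); new bracket [1.75, 1.8125]
m = 1.78125, p(m) = -0.1242 (−); new bracket [1.78125, 1.8125]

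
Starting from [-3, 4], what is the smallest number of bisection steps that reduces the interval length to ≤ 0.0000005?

24

Width after n steps is 7/2^n. Need 2^n ≥ 7/0.0000005 = 14000000.
2^23 = 8388608 < 14000000 ≤ 2^24 = 16777216, so n = 24.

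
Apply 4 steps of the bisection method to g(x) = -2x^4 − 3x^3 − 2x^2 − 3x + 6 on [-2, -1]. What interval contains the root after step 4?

g(-1.5) = 6 > 0, so the root lies in [-2, -1.5]
g(-1.75) = 2.445312 > 0, so the root lies in [-2, -1.75]
g(-1.875) = -0.350098 < 0, so the root lies in [-1.875, -1.75]
g(-1.8125) = 1.1457 > 0, so the root lies in [-1.875, -1.8125]

[-1.875, -1.8125]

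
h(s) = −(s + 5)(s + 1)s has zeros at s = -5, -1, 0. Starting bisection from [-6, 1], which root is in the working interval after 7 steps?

-5

h(-2.5) = -9.375 < 0, so the root lies in [-6, -2.5]
h(-4.25) = -10.359375 < 0, so the root lies in [-6, -4.25]
h(-5.125) = 2.642578 > 0, so the root lies in [-5.125, -4.25]
h(-4.6875) = -5.4016 < 0, so the root lies in [-5.125, -4.6875]
h(-4.90625) = -1.7967 < 0, so the root lies in [-5.125, -4.90625]
h(-5.015625) = 0.3147 > 0, so the root lies in [-5.015625, -4.90625]
h(-4.9609375) = -0.7676 < 0, so the root lies in [-5.015625, -4.9609375]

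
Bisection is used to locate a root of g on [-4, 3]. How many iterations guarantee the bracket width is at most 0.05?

8

Width after n steps is 7/2^n. Need 2^n ≥ 7/0.05 = 140.
2^7 = 128 < 140 ≤ 2^8 = 256, so n = 8.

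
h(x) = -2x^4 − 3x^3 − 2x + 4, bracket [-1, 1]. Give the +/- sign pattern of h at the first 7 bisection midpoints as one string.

+++--++

m = 0, h(m) = 4 (+); new bracket [0, 1]
m = 0.5, h(m) = 2.5 (+); new bracket [0.5, 1]
m = 0.75, h(m) = 0.601562 (+); new bracket [0.75, 1]
m = 0.875, h(m) = -0.9321 (−); new bracket [0.75, 0.875]
m = 0.8125, h(m) = -0.1057 (−); new bracket [0.75, 0.8125]
m = 0.78125, h(m) = 0.2619 (+); new bracket [0.78125, 0.8125]
m = 0.796875, h(m) = 0.0817 (+); new bracket [0.796875, 0.8125]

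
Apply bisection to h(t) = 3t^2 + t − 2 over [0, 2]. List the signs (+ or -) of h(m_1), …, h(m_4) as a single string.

t = 1 gives h = 2, positive; keep [0, 1]
t = 0.5 gives h = -0.75, negative; keep [0.5, 1]
t = 0.75 gives h = 0.4375, positive; keep [0.5, 0.75]
t = 0.625 gives h = -0.2031, negative; keep [0.625, 0.75]

+-+-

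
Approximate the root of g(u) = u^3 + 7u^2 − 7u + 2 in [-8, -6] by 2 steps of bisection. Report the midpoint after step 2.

u = -7 gives g = 51, positive; keep [-8, -7]
u = -7.5 gives g = 26.375, positive; keep [-8, -7.5]

-7.5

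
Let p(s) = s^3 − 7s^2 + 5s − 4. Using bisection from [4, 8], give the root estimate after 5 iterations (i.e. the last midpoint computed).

midpoint 6: p = -10 < 0 → [6, 8]
midpoint 7: p = 31 > 0 → [6, 7]
midpoint 6.5: p = 7.375 > 0 → [6, 6.5]
midpoint 6.25: p = -2.0469 < 0 → [6.25, 6.5]
midpoint 6.375: p = 2.4746 > 0 → [6.25, 6.375]

6.375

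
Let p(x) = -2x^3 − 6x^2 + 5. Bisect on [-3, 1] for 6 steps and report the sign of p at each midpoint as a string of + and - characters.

x = -1 gives p = 1, positive; keep [-1, 1]
x = 0 gives p = 5, positive; keep [0, 1]
x = 0.5 gives p = 3.25, positive; keep [0.5, 1]
x = 0.75 gives p = 0.7812, positive; keep [0.75, 1]
x = 0.875 gives p = -0.9336, negative; keep [0.75, 0.875]
x = 0.8125 gives p = -0.0337, negative; keep [0.75, 0.8125]

++++--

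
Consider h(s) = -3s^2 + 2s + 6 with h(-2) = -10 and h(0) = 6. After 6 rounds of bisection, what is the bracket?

[-1.125, -1.09375]

s = -1 gives h = 1, positive; keep [-2, -1]
s = -1.5 gives h = -3.75, negative; keep [-1.5, -1]
s = -1.25 gives h = -1.1875, negative; keep [-1.25, -1]
s = -1.125 gives h = -0.0469, negative; keep [-1.125, -1]
s = -1.0625 gives h = 0.4883, positive; keep [-1.125, -1.0625]
s = -1.09375 gives h = 0.2236, positive; keep [-1.125, -1.09375]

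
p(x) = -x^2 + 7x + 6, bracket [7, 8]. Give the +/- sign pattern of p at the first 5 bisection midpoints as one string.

midpoint 7.5: p = 2.25 > 0 → [7.5, 8]
midpoint 7.75: p = 0.1875 > 0 → [7.75, 8]
midpoint 7.875: p = -0.890625 < 0 → [7.75, 7.875]
midpoint 7.8125: p = -0.3477 < 0 → [7.75, 7.8125]
midpoint 7.78125: p = -0.0791 < 0 → [7.75, 7.78125]

++---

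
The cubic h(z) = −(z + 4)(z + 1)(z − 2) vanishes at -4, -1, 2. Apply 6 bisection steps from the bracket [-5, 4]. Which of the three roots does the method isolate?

midpoint -0.5: h = 4.375 > 0 → [-0.5, 4]
midpoint 1.75: h = 3.953125 > 0 → [1.75, 4]
midpoint 2.875: h = -23.310547 < 0 → [1.75, 2.875]
midpoint 2.3125: h = -6.5344 < 0 → [1.75, 2.3125]
midpoint 2.03125: h = -0.5713 < 0 → [1.75, 2.03125]
midpoint 1.890625: h = 1.8624 > 0 → [1.890625, 2.03125]

2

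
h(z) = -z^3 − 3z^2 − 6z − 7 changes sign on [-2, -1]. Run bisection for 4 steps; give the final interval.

[-1.875, -1.8125]

z = -1.5 gives h = -1.375, negative; keep [-2, -1.5]
z = -1.75 gives h = -0.328125, negative; keep [-2, -1.75]
z = -1.875 gives h = 0.294922, positive; keep [-1.875, -1.75]
z = -1.8125 gives h = -0.0261, negative; keep [-1.875, -1.8125]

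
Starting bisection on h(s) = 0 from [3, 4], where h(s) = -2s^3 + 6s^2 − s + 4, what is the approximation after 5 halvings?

h(3.5) = -11.75 < 0, so the root lies in [3, 3.5]
h(3.25) = -4.53125 < 0, so the root lies in [3, 3.25]
h(3.125) = -1.566406 < 0, so the root lies in [3, 3.125]
h(3.0625) = -0.2349 < 0, so the root lies in [3, 3.0625]
h(3.03125) = 0.3945 > 0, so the root lies in [3.03125, 3.0625]

3.03125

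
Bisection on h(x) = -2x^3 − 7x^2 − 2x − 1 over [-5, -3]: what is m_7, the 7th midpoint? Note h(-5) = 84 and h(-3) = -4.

h(-4) = 23 > 0, so the root lies in [-4, -3]
h(-3.5) = 6 > 0, so the root lies in [-3.5, -3]
h(-3.25) = 0.21875 > 0, so the root lies in [-3.25, -3]
h(-3.125) = -2.0742 < 0, so the root lies in [-3.25, -3.125]
h(-3.1875) = -0.9751 < 0, so the root lies in [-3.25, -3.1875]
h(-3.21875) = -0.3902 < 0, so the root lies in [-3.25, -3.21875]
h(-3.234375) = -0.0888 < 0, so the root lies in [-3.25, -3.234375]

-3.234375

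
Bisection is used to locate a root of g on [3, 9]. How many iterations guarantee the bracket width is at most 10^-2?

Width after n steps is 6/2^n. Need 2^n ≥ 6/10^-2 = 600.
2^9 = 512 < 600 ≤ 2^10 = 1024, so n = 10.

10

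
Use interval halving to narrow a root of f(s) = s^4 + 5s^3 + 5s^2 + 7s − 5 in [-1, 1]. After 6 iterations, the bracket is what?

f(0) = -5 < 0, so the root lies in [0, 1]
f(0.5) = 0.4375 > 0, so the root lies in [0, 0.5]
f(0.25) = -2.855469 < 0, so the root lies in [0.25, 0.5]
f(0.375) = -1.3884 < 0, so the root lies in [0.375, 0.5]
f(0.4375) = -0.5251 < 0, so the root lies in [0.4375, 0.5]
f(0.46875) = -0.0569 < 0, so the root lies in [0.46875, 0.5]

[0.46875, 0.5]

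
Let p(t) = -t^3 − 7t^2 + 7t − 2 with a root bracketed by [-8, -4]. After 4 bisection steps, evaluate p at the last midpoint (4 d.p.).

-11.2031

midpoint -6: p = -80 < 0 → [-8, -6]
midpoint -7: p = -51 < 0 → [-8, -7]
midpoint -7.5: p = -26.375 < 0 → [-8, -7.5]
midpoint -7.75: p = -11.2031 < 0 → [-8, -7.75]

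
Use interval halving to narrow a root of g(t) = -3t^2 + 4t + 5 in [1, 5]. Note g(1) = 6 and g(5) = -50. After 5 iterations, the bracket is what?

g(3) = -10 < 0, so the root lies in [1, 3]
g(2) = 1 > 0, so the root lies in [2, 3]
g(2.5) = -3.75 < 0, so the root lies in [2, 2.5]
g(2.25) = -1.1875 < 0, so the root lies in [2, 2.25]
g(2.125) = -0.0469 < 0, so the root lies in [2, 2.125]

[2, 2.125]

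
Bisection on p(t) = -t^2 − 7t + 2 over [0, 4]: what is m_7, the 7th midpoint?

m = 2, p(m) = -16 (−); new bracket [0, 2]
m = 1, p(m) = -6 (−); new bracket [0, 1]
m = 0.5, p(m) = -1.75 (−); new bracket [0, 0.5]
m = 0.25, p(m) = 0.1875 (+); new bracket [0.25, 0.5]
m = 0.375, p(m) = -0.7656 (−); new bracket [0.25, 0.375]
m = 0.3125, p(m) = -0.2852 (−); new bracket [0.25, 0.3125]
m = 0.28125, p(m) = -0.0479 (−); new bracket [0.25, 0.28125]

0.28125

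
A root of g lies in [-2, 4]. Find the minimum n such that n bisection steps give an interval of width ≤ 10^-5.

Width after n steps is 6/2^n. Need 2^n ≥ 6/10^-5 = 600000.
2^19 = 524288 < 600000 ≤ 2^20 = 1048576, so n = 20.

20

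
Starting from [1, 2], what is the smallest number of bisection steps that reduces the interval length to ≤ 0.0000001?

24

Width after n steps is 1/2^n. Need 2^n ≥ 1/0.0000001 = 10000000.
2^23 = 8388608 < 10000000 ≤ 2^24 = 16777216, so n = 24.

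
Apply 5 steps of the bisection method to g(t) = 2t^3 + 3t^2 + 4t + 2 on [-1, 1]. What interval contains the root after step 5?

[-0.75, -0.6875]

g(0) = 2 > 0, so the root lies in [-1, 0]
g(-0.5) = 0.5 > 0, so the root lies in [-1, -0.5]
g(-0.75) = -0.15625 < 0, so the root lies in [-0.75, -0.5]
g(-0.625) = 0.1836 > 0, so the root lies in [-0.75, -0.625]
g(-0.6875) = 0.0181 > 0, so the root lies in [-0.75, -0.6875]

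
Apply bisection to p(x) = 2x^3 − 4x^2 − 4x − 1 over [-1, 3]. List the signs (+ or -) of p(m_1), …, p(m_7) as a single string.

----++-

m = 1, p(m) = -7 (−); new bracket [1, 3]
m = 2, p(m) = -9 (−); new bracket [2, 3]
m = 2.5, p(m) = -4.75 (−); new bracket [2.5, 3]
m = 2.75, p(m) = -0.6562 (−); new bracket [2.75, 3]
m = 2.875, p(m) = 1.9648 (+); new bracket [2.75, 2.875]
m = 2.8125, p(m) = 0.604 (+); new bracket [2.75, 2.8125]
m = 2.78125, p(m) = -0.0385 (−); new bracket [2.78125, 2.8125]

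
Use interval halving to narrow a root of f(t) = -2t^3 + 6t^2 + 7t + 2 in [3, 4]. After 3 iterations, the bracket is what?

[3.875, 4]

f(3.5) = 14.25 > 0, so the root lies in [3.5, 4]
f(3.75) = 7.15625 > 0, so the root lies in [3.75, 4]
f(3.875) = 2.847656 > 0, so the root lies in [3.875, 4]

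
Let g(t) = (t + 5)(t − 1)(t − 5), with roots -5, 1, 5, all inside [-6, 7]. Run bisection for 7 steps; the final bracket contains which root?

-5

midpoint 0.5: g = 12.375 > 0 → [-6, 0.5]
midpoint -2.75: g = 65.390625 > 0 → [-6, -2.75]
midpoint -4.375: g = 31.494141 > 0 → [-6, -4.375]
midpoint -5.1875: g = -11.8191 < 0 → [-5.1875, -4.375]
midpoint -4.78125: g = 12.3698 > 0 → [-5.1875, -4.78125]
midpoint -4.984375: g = 0.9336 > 0 → [-5.1875, -4.984375]
midpoint -5.0859375: g = -5.275 < 0 → [-5.0859375, -4.984375]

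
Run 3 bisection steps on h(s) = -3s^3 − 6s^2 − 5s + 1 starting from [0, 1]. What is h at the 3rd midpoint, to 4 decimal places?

s = 0.5 gives h = -3.375, negative; keep [0, 0.5]
s = 0.25 gives h = -0.671875, negative; keep [0, 0.25]
s = 0.125 gives h = 0.275391, positive; keep [0.125, 0.25]

0.2754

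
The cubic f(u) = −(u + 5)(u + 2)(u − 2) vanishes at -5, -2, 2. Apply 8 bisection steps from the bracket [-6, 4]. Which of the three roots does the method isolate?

2

m = -1, f(m) = 12 (+); new bracket [-1, 4]
m = 1.5, f(m) = 11.375 (+); new bracket [1.5, 4]
m = 2.75, f(m) = -27.609375 (−); new bracket [1.5, 2.75]
m = 2.125, f(m) = -3.6738 (−); new bracket [1.5, 2.125]
m = 1.8125, f(m) = 4.8699 (+); new bracket [1.8125, 2.125]
m = 1.96875, f(m) = 0.8643 (+); new bracket [1.96875, 2.125]
m = 2.046875, f(m) = -1.3368 (−); new bracket [1.96875, 2.046875]
m = 2.0078125, f(m) = -0.2194 (−); new bracket [1.96875, 2.0078125]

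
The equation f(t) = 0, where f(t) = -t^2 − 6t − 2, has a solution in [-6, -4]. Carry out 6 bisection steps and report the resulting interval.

[-5.65625, -5.625]

f(-5) = 3 > 0, so the root lies in [-6, -5]
f(-5.5) = 0.75 > 0, so the root lies in [-6, -5.5]
f(-5.75) = -0.5625 < 0, so the root lies in [-5.75, -5.5]
f(-5.625) = 0.1094 > 0, so the root lies in [-5.75, -5.625]
f(-5.6875) = -0.2227 < 0, so the root lies in [-5.6875, -5.625]
f(-5.65625) = -0.0557 < 0, so the root lies in [-5.65625, -5.625]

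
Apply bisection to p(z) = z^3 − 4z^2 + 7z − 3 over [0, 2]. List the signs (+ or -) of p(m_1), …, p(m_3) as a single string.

midpoint 1: p = 1 > 0 → [0, 1]
midpoint 0.5: p = -0.375 < 0 → [0.5, 1]
midpoint 0.75: p = 0.421875 > 0 → [0.5, 0.75]

+-+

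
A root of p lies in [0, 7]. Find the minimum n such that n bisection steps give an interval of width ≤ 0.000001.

Width after n steps is 7/2^n. Need 2^n ≥ 7/0.000001 = 7000000.
2^22 = 4194304 < 7000000 ≤ 2^23 = 8388608, so n = 23.

23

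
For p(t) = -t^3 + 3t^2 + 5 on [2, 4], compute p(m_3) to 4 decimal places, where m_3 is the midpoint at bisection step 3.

midpoint 3: p = 5 > 0 → [3, 4]
midpoint 3.5: p = -1.125 < 0 → [3, 3.5]
midpoint 3.25: p = 2.359375 > 0 → [3.25, 3.5]

2.3594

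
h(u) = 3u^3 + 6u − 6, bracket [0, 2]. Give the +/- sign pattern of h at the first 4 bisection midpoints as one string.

h(1) = 3 > 0, so the root lies in [0, 1]
h(0.5) = -2.625 < 0, so the root lies in [0.5, 1]
h(0.75) = -0.234375 < 0, so the root lies in [0.75, 1]
h(0.875) = 1.2598 > 0, so the root lies in [0.75, 0.875]

+--+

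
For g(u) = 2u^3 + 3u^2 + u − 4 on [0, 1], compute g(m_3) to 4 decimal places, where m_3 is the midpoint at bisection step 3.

u = 0.5 gives g = -2.5, negative; keep [0.5, 1]
u = 0.75 gives g = -0.71875, negative; keep [0.75, 1]
u = 0.875 gives g = 0.511719, positive; keep [0.75, 0.875]

0.5117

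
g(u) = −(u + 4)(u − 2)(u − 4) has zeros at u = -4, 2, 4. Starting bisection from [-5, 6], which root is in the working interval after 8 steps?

m = 0.5, g(m) = -23.625 (−); new bracket [-5, 0.5]
m = -2.25, g(m) = -46.484375 (−); new bracket [-5, -2.25]
m = -3.625, g(m) = -16.083984 (−); new bracket [-5, -3.625]
m = -4.3125, g(m) = 16.3977 (+); new bracket [-4.3125, -3.625]
m = -3.96875, g(m) = -1.4864 (−); new bracket [-4.3125, -3.96875]
m = -4.140625, g(m) = 7.0296 (+); new bracket [-4.140625, -3.96875]
m = -4.0546875, g(m) = 2.667 (+); new bracket [-4.0546875, -3.96875]
m = -4.01171875, g(m) = 0.5644 (+); new bracket [-4.01171875, -3.96875]

-4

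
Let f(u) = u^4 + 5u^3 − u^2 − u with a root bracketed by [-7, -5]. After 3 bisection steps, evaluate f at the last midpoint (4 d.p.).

u = -6 gives f = 186, positive; keep [-6, -5]
u = -5.5 gives f = 58.4375, positive; keep [-5.5, -5]
u = -5.25 gives f = 13.863281, positive; keep [-5.25, -5]

13.8633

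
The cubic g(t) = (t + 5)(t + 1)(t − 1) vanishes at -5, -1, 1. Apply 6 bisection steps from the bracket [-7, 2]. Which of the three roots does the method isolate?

-5

midpoint -2.5: g = 13.125 > 0 → [-7, -2.5]
midpoint -4.75: g = 5.390625 > 0 → [-7, -4.75]
midpoint -5.875: g = -29.326172 < 0 → [-5.875, -4.75]
midpoint -5.3125: g = -8.5071 < 0 → [-5.3125, -4.75]
midpoint -5.03125: g = -0.7598 < 0 → [-5.03125, -4.75]
midpoint -4.890625: g = 2.5067 > 0 → [-5.03125, -4.890625]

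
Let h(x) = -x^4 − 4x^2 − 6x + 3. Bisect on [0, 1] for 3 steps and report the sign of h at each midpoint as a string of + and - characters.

-++

x = 0.5 gives h = -1.0625, negative; keep [0, 0.5]
x = 0.25 gives h = 1.246094, positive; keep [0.25, 0.5]
x = 0.375 gives h = 0.167725, positive; keep [0.375, 0.5]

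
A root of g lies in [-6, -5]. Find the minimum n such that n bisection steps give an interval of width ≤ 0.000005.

Width after n steps is 1/2^n. Need 2^n ≥ 1/0.000005 = 200000.
2^17 = 131072 < 200000 ≤ 2^18 = 262144, so n = 18.

18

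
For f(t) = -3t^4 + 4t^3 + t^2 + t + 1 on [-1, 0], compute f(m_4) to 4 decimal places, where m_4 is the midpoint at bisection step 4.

midpoint -0.5: f = 0.0625 > 0 → [-1, -0.5]
midpoint -0.75: f = -1.824219 < 0 → [-0.75, -0.5]
midpoint -0.625: f = -0.668701 < 0 → [-0.625, -0.5]
midpoint -0.5625: f = -0.2583 < 0 → [-0.5625, -0.5]

-0.2583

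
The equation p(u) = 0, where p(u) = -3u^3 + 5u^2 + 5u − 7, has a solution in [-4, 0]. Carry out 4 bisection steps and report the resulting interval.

[-1.25, -1]

m = -2, p(m) = 27 (+); new bracket [-2, 0]
m = -1, p(m) = -4 (−); new bracket [-2, -1]
m = -1.5, p(m) = 6.875 (+); new bracket [-1.5, -1]
m = -1.25, p(m) = 0.4219 (+); new bracket [-1.25, -1]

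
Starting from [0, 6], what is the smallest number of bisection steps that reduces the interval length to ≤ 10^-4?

16

Width after n steps is 6/2^n. Need 2^n ≥ 6/10^-4 = 60000.
2^15 = 32768 < 60000 ≤ 2^16 = 65536, so n = 16.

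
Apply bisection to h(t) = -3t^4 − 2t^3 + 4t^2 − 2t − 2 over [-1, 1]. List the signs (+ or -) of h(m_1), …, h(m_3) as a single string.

midpoint 0: h = -2 < 0 → [-1, 0]
midpoint -0.5: h = 0.0625 > 0 → [-0.5, 0]
midpoint -0.25: h = -1.230469 < 0 → [-0.5, -0.25]

-+-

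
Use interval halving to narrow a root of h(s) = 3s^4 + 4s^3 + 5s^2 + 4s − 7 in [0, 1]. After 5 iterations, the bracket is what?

[0.65625, 0.6875]

m = 0.5, h(m) = -3.0625 (−); new bracket [0.5, 1]
m = 0.75, h(m) = 1.449219 (+); new bracket [0.5, 0.75]
m = 0.625, h(m) = -1.112549 (−); new bracket [0.625, 0.75]
m = 0.6875, h(m) = 0.0833 (+); new bracket [0.625, 0.6875]
m = 0.65625, h(m) = -0.5348 (−); new bracket [0.65625, 0.6875]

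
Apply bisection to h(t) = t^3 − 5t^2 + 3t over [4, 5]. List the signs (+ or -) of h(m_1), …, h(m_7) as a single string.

+-++--+

midpoint 4.5: h = 3.375 > 0 → [4, 4.5]
midpoint 4.25: h = -0.796875 < 0 → [4.25, 4.5]
midpoint 4.375: h = 1.162109 > 0 → [4.25, 4.375]
midpoint 4.3125: h = 0.1516 > 0 → [4.25, 4.3125]
midpoint 4.28125: h = -0.3303 < 0 → [4.28125, 4.3125]
midpoint 4.296875: h = -0.0913 < 0 → [4.296875, 4.3125]
midpoint 4.3046875: h = 0.0297 > 0 → [4.296875, 4.3046875]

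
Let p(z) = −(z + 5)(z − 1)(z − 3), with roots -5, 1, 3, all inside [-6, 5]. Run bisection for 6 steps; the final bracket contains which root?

m = -0.5, p(m) = -23.625 (−); new bracket [-6, -0.5]
m = -3.25, p(m) = -46.484375 (−); new bracket [-6, -3.25]
m = -4.625, p(m) = -16.083984 (−); new bracket [-6, -4.625]
m = -5.3125, p(m) = 16.3977 (+); new bracket [-5.3125, -4.625]
m = -4.96875, p(m) = -1.4864 (−); new bracket [-5.3125, -4.96875]
m = -5.140625, p(m) = 7.0296 (+); new bracket [-5.140625, -4.96875]

-5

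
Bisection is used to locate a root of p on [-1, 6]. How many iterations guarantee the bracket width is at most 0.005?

11

Width after n steps is 7/2^n. Need 2^n ≥ 7/0.005 = 1400.
2^10 = 1024 < 1400 ≤ 2^11 = 2048, so n = 11.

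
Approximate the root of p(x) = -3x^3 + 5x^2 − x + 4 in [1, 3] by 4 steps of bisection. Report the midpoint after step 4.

1.875

x = 2 gives p = -2, negative; keep [1, 2]
x = 1.5 gives p = 3.625, positive; keep [1.5, 2]
x = 1.75 gives p = 1.484375, positive; keep [1.75, 2]
x = 1.875 gives p = -0.0723, negative; keep [1.75, 1.875]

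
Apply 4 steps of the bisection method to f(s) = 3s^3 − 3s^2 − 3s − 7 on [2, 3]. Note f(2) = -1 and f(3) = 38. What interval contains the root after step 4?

[2, 2.0625]

m = 2.5, f(m) = 13.625 (+); new bracket [2, 2.5]
m = 2.25, f(m) = 5.234375 (+); new bracket [2, 2.25]
m = 2.125, f(m) = 1.865234 (+); new bracket [2, 2.125]
m = 2.0625, f(m) = 0.3718 (+); new bracket [2, 2.0625]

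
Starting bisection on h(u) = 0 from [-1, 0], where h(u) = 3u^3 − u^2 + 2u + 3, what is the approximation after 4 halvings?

m = -0.5, h(m) = 1.375 (+); new bracket [-1, -0.5]
m = -0.75, h(m) = -0.328125 (−); new bracket [-0.75, -0.5]
m = -0.625, h(m) = 0.626953 (+); new bracket [-0.75, -0.625]
m = -0.6875, h(m) = 0.1775 (+); new bracket [-0.75, -0.6875]

-0.6875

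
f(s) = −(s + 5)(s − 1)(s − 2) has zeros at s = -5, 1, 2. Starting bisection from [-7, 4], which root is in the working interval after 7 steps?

-5

m = -1.5, f(m) = -30.625 (−); new bracket [-7, -1.5]
m = -4.25, f(m) = -24.609375 (−); new bracket [-7, -4.25]
m = -5.625, f(m) = 31.572266 (+); new bracket [-5.625, -4.25]
m = -4.9375, f(m) = -2.5745 (−); new bracket [-5.625, -4.9375]
m = -5.28125, f(m) = 12.8631 (+); new bracket [-5.28125, -4.9375]
m = -5.109375, f(m) = 4.7506 (+); new bracket [-5.109375, -4.9375]
m = -5.0234375, f(m) = 0.9915 (+); new bracket [-5.0234375, -4.9375]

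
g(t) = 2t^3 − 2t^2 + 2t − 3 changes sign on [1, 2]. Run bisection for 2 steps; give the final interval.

[1, 1.25]

m = 1.5, g(m) = 2.25 (+); new bracket [1, 1.5]
m = 1.25, g(m) = 0.28125 (+); new bracket [1, 1.25]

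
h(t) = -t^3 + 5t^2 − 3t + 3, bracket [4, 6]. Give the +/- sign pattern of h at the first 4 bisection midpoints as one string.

m = 5, h(m) = -12 (−); new bracket [4, 5]
m = 4.5, h(m) = -0.375 (−); new bracket [4, 4.5]
m = 4.25, h(m) = 3.796875 (+); new bracket [4.25, 4.5]
m = 4.375, h(m) = 1.8379 (+); new bracket [4.375, 4.5]

--++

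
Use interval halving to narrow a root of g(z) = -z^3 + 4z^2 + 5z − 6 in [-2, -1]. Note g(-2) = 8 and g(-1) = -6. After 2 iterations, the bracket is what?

midpoint -1.5: g = -1.125 < 0 → [-2, -1.5]
midpoint -1.75: g = 2.859375 > 0 → [-1.75, -1.5]

[-1.75, -1.5]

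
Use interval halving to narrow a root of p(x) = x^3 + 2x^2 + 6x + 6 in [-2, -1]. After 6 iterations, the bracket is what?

m = -1.5, p(m) = -1.875 (−); new bracket [-1.5, -1]
m = -1.25, p(m) = -0.328125 (−); new bracket [-1.25, -1]
m = -1.125, p(m) = 0.357422 (+); new bracket [-1.25, -1.125]
m = -1.1875, p(m) = 0.0208 (+); new bracket [-1.25, -1.1875]
m = -1.21875, p(m) = -0.1521 (−); new bracket [-1.21875, -1.1875]
m = -1.203125, p(m) = -0.0653 (−); new bracket [-1.203125, -1.1875]

[-1.203125, -1.1875]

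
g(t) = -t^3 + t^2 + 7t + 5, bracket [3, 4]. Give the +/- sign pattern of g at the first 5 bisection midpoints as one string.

-+++-

t = 3.5 gives g = -1.125, negative; keep [3, 3.5]
t = 3.25 gives g = 3.984375, positive; keep [3.25, 3.5]
t = 3.375 gives g = 1.572266, positive; keep [3.375, 3.5]
t = 3.4375 gives g = 0.26, positive; keep [3.4375, 3.5]
t = 3.46875 gives g = -0.4233, negative; keep [3.4375, 3.46875]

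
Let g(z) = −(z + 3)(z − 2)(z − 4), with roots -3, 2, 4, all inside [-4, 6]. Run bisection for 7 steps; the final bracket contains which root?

g(1) = -12 < 0, so the root lies in [-4, 1]
g(-1.5) = -28.875 < 0, so the root lies in [-4, -1.5]
g(-2.75) = -8.015625 < 0, so the root lies in [-4, -2.75]
g(-3.375) = 14.8652 > 0, so the root lies in [-3.375, -2.75]
g(-3.0625) = 2.2346 > 0, so the root lies in [-3.0625, -2.75]
g(-2.90625) = -3.1766 < 0, so the root lies in [-3.0625, -2.90625]
g(-2.984375) = -0.5439 < 0, so the root lies in [-3.0625, -2.984375]

-3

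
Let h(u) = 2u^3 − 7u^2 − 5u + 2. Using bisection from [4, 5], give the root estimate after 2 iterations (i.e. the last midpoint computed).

m = 4.5, h(m) = 20 (+); new bracket [4, 4.5]
m = 4.25, h(m) = 7.84375 (+); new bracket [4, 4.25]

4.25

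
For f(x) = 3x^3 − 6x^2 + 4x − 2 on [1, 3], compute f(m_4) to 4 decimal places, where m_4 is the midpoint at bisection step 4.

x = 2 gives f = 6, positive; keep [1, 2]
x = 1.5 gives f = 0.625, positive; keep [1, 1.5]
x = 1.25 gives f = -0.515625, negative; keep [1.25, 1.5]
x = 1.375 gives f = -0.0449, negative; keep [1.375, 1.5]

-0.0449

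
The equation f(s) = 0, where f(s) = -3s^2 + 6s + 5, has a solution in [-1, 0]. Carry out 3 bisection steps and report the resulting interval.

[-0.75, -0.625]

s = -0.5 gives f = 1.25, positive; keep [-1, -0.5]
s = -0.75 gives f = -1.1875, negative; keep [-0.75, -0.5]
s = -0.625 gives f = 0.078125, positive; keep [-0.75, -0.625]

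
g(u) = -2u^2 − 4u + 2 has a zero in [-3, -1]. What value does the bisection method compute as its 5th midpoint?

-2.4375

g(-2) = 2 > 0, so the root lies in [-3, -2]
g(-2.5) = -0.5 < 0, so the root lies in [-2.5, -2]
g(-2.25) = 0.875 > 0, so the root lies in [-2.5, -2.25]
g(-2.375) = 0.2188 > 0, so the root lies in [-2.5, -2.375]
g(-2.4375) = -0.1328 < 0, so the root lies in [-2.4375, -2.375]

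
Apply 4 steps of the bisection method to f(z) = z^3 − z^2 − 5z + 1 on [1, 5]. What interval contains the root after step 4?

m = 3, f(m) = 4 (+); new bracket [1, 3]
m = 2, f(m) = -5 (−); new bracket [2, 3]
m = 2.5, f(m) = -2.125 (−); new bracket [2.5, 3]
m = 2.75, f(m) = 0.4844 (+); new bracket [2.5, 2.75]

[2.5, 2.75]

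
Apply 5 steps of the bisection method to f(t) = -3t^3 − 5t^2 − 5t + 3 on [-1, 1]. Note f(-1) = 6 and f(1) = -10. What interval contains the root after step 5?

t = 0 gives f = 3, positive; keep [0, 1]
t = 0.5 gives f = -1.125, negative; keep [0, 0.5]
t = 0.25 gives f = 1.390625, positive; keep [0.25, 0.5]
t = 0.375 gives f = 0.2637, positive; keep [0.375, 0.5]
t = 0.4375 gives f = -0.3958, negative; keep [0.375, 0.4375]

[0.375, 0.4375]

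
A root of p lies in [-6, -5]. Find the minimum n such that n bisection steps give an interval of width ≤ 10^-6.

20

Width after n steps is 1/2^n. Need 2^n ≥ 1/10^-6 = 1000000.
2^19 = 524288 < 1000000 ≤ 2^20 = 1048576, so n = 20.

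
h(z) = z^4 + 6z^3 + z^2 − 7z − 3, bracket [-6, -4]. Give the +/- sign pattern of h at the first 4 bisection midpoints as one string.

h(-5) = -68 < 0, so the root lies in [-6, -5]
h(-5.5) = -17.4375 < 0, so the root lies in [-6, -5.5]
h(-5.75) = 22.785156 > 0, so the root lies in [-5.75, -5.5]
h(-5.625) = 1.2737 > 0, so the root lies in [-5.625, -5.5]

--++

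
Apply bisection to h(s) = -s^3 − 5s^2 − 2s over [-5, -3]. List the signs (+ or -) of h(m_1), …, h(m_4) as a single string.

--++

h(-4) = -8 < 0, so the root lies in [-5, -4]
h(-4.5) = -1.125 < 0, so the root lies in [-5, -4.5]
h(-4.75) = 3.859375 > 0, so the root lies in [-4.75, -4.5]
h(-4.625) = 1.2285 > 0, so the root lies in [-4.625, -4.5]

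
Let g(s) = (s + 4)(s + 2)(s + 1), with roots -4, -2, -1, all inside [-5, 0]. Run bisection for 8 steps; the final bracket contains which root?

g(-2.5) = 1.125 > 0, so the root lies in [-5, -2.5]
g(-3.75) = 1.203125 > 0, so the root lies in [-5, -3.75]
g(-4.375) = -3.005859 < 0, so the root lies in [-4.375, -3.75]
g(-4.0625) = -0.3948 < 0, so the root lies in [-4.0625, -3.75]
g(-3.90625) = 0.5194 > 0, so the root lies in [-4.0625, -3.90625]
g(-3.984375) = 0.0925 > 0, so the root lies in [-4.0625, -3.984375]
g(-4.0234375) = -0.1434 < 0, so the root lies in [-4.0234375, -3.984375]
g(-4.00390625) = -0.0235 < 0, so the root lies in [-4.00390625, -3.984375]

-4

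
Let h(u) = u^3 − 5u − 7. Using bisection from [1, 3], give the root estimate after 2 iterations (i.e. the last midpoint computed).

m = 2, h(m) = -9 (−); new bracket [2, 3]
m = 2.5, h(m) = -3.875 (−); new bracket [2.5, 3]

2.5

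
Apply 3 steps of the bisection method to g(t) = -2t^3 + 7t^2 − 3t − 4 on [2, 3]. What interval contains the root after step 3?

[2.625, 2.75]

midpoint 2.5: g = 1 > 0 → [2.5, 3]
midpoint 2.75: g = -0.90625 < 0 → [2.5, 2.75]
midpoint 2.625: g = 0.183594 > 0 → [2.625, 2.75]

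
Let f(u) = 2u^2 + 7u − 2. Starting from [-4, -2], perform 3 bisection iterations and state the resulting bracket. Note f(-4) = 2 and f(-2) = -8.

m = -3, f(m) = -5 (−); new bracket [-4, -3]
m = -3.5, f(m) = -2 (−); new bracket [-4, -3.5]
m = -3.75, f(m) = -0.125 (−); new bracket [-4, -3.75]

[-4, -3.75]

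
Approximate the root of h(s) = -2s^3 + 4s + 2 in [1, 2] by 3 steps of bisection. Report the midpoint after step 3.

1.625

s = 1.5 gives h = 1.25, positive; keep [1.5, 2]
s = 1.75 gives h = -1.71875, negative; keep [1.5, 1.75]
s = 1.625 gives h = -0.082031, negative; keep [1.5, 1.625]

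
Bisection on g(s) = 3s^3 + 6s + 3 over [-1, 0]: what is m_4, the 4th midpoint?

g(-0.5) = -0.375 < 0, so the root lies in [-0.5, 0]
g(-0.25) = 1.453125 > 0, so the root lies in [-0.5, -0.25]
g(-0.375) = 0.591797 > 0, so the root lies in [-0.5, -0.375]
g(-0.4375) = 0.1238 > 0, so the root lies in [-0.5, -0.4375]

-0.4375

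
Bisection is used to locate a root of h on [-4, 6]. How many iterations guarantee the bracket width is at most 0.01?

Width after n steps is 10/2^n. Need 2^n ≥ 10/0.01 = 1000.
2^9 = 512 < 1000 ≤ 2^10 = 1024, so n = 10.

10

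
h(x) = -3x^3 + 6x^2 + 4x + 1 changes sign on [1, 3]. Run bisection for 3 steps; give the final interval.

x = 2 gives h = 9, positive; keep [2, 3]
x = 2.5 gives h = 1.625, positive; keep [2.5, 3]
x = 2.75 gives h = -5.015625, negative; keep [2.5, 2.75]

[2.5, 2.75]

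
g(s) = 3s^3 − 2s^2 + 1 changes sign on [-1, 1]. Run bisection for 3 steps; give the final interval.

midpoint 0: g = 1 > 0 → [-1, 0]
midpoint -0.5: g = 0.125 > 0 → [-1, -0.5]
midpoint -0.75: g = -1.390625 < 0 → [-0.75, -0.5]

[-0.75, -0.5]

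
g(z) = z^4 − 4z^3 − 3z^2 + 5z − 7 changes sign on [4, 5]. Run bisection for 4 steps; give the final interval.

g(4.5) = 0.3125 > 0, so the root lies in [4, 4.5]
g(4.25) = -20.746094 < 0, so the root lies in [4.25, 4.5]
g(4.375) = -11.144287 < 0, so the root lies in [4.375, 4.5]
g(4.4375) = -5.6577 < 0, so the root lies in [4.4375, 4.5]

[4.4375, 4.5]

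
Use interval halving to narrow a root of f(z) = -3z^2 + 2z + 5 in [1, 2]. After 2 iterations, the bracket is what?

[1.5, 1.75]

m = 1.5, f(m) = 1.25 (+); new bracket [1.5, 2]
m = 1.75, f(m) = -0.6875 (−); new bracket [1.5, 1.75]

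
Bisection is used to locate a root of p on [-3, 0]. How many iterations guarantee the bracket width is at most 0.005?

Width after n steps is 3/2^n. Need 2^n ≥ 3/0.005 = 600.
2^9 = 512 < 600 ≤ 2^10 = 1024, so n = 10.

10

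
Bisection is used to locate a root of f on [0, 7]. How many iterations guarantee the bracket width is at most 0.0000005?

24

Width after n steps is 7/2^n. Need 2^n ≥ 7/0.0000005 = 14000000.
2^23 = 8388608 < 14000000 ≤ 2^24 = 16777216, so n = 24.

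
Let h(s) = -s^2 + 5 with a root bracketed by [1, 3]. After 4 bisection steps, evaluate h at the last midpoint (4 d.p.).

0.4844

h(2) = 1 > 0, so the root lies in [2, 3]
h(2.5) = -1.25 < 0, so the root lies in [2, 2.5]
h(2.25) = -0.0625 < 0, so the root lies in [2, 2.25]
h(2.125) = 0.4844 > 0, so the root lies in [2.125, 2.25]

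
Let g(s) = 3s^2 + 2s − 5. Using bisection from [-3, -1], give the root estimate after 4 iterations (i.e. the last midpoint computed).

-1.625

s = -2 gives g = 3, positive; keep [-2, -1]
s = -1.5 gives g = -1.25, negative; keep [-2, -1.5]
s = -1.75 gives g = 0.6875, positive; keep [-1.75, -1.5]
s = -1.625 gives g = -0.3281, negative; keep [-1.75, -1.625]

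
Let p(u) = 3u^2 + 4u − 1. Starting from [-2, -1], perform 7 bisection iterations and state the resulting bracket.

[-1.5546875, -1.546875]

midpoint -1.5: p = -0.25 < 0 → [-2, -1.5]
midpoint -1.75: p = 1.1875 > 0 → [-1.75, -1.5]
midpoint -1.625: p = 0.421875 > 0 → [-1.625, -1.5]
midpoint -1.5625: p = 0.0742 > 0 → [-1.5625, -1.5]
midpoint -1.53125: p = -0.0908 < 0 → [-1.5625, -1.53125]
midpoint -1.546875: p = -0.009 < 0 → [-1.5625, -1.546875]
midpoint -1.5546875: p = 0.0324 > 0 → [-1.5546875, -1.546875]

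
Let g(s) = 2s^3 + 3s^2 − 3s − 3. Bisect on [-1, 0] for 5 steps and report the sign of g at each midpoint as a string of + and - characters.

g(-0.5) = -1 < 0, so the root lies in [-1, -0.5]
g(-0.75) = 0.09375 > 0, so the root lies in [-0.75, -0.5]
g(-0.625) = -0.441406 < 0, so the root lies in [-0.75, -0.625]
g(-0.6875) = -0.1694 < 0, so the root lies in [-0.75, -0.6875]
g(-0.71875) = -0.0366 < 0, so the root lies in [-0.75, -0.71875]

-+---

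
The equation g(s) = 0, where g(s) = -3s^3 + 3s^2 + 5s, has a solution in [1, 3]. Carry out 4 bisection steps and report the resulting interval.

g(2) = -2 < 0, so the root lies in [1, 2]
g(1.5) = 4.125 > 0, so the root lies in [1.5, 2]
g(1.75) = 1.859375 > 0, so the root lies in [1.75, 2]
g(1.875) = 0.1465 > 0, so the root lies in [1.875, 2]

[1.875, 2]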